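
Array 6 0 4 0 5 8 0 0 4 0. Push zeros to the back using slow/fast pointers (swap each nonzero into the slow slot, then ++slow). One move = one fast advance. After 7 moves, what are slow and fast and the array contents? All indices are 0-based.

slow=4, fast=7, a=[6, 4, 5, 8, 0, 0, 0, 0, 4, 0]

(s=0,f=0) a[fast]=6≠0 swap→a[0]=6 → slow++,fast++
(s=1,f=1) a[fast]=0 → fast++
(s=1,f=2) a[fast]=4≠0 swap→a[1]=4 → slow++,fast++
(s=2,f=3) a[fast]=0 → fast++
(s=2,f=4) a[fast]=5≠0 swap→a[2]=5 → slow++,fast++
(s=3,f=5) a[fast]=8≠0 swap→a[3]=8 → slow++,fast++
(s=4,f=6) a[fast]=0 → fast++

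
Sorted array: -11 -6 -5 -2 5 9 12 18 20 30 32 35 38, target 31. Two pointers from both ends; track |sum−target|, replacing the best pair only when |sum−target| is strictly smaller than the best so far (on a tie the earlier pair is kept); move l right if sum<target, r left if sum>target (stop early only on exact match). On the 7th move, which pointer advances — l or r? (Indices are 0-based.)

[0,12] -11+38=27 d=4 * → l++
[1,12] -6+38=32 d=1 * → r--
[1,11] -6+35=29 d=2 → l++
[2,11] -5+35=30 d=1 → l++
[3,11] -2+35=33 d=2 → r--
[3,10] -2+32=30 d=1 → l++
[4,10] 5+32=37 d=6 → r--

r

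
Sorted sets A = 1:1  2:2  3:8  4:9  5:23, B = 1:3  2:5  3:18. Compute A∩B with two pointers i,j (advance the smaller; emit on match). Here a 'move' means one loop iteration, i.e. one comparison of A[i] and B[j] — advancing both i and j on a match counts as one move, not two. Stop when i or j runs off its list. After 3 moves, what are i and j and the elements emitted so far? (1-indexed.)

i=3, j=2, emitted=[]

i=1 j=1: 1<3, i++
i=2 j=1: 2<3, i++
i=3 j=1: 8>3, j++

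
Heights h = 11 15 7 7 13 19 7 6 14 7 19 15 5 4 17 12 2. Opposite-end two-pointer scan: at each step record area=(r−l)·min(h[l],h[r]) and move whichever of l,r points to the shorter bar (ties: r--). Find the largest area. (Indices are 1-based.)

l=1 r=17: min(11,2)*16=32 best=32 *, r--
l=1 r=16: min(11,12)*15=165 best=165 *, l++
l=2 r=16: min(15,12)*14=168 best=168 *, r--
l=2 r=15: min(15,17)*13=195 best=195 *, l++
l=3 r=15: min(7,17)*12=84 best=195, l++
l=4 r=15: min(7,17)*11=77 best=195, l++
l=5 r=15: min(13,17)*10=130 best=195, l++
l=6 r=15: min(19,17)*9=153 best=195, r--
l=6 r=14: min(19,4)*8=32 best=195, r--
l=6 r=13: min(19,5)*7=35 best=195, r--
l=6 r=12: min(19,15)*6=90 best=195, r--
l=6 r=11: min(19,19)*5=95 best=195, r--
l=6 r=10: min(19,7)*4=28 best=195, r--
l=6 r=9: min(19,14)*3=42 best=195, r--
l=6 r=8: min(19,6)*2=12 best=195, r--
l=6 r=7: min(19,7)*1=7 best=195, r--

max area = 195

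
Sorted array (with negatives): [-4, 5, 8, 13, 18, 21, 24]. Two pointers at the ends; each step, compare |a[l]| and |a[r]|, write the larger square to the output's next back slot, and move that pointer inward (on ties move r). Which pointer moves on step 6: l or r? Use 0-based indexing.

[0,6] |-4|<=|24| out[6]=576 → r--
[0,5] |-4|<=|21| out[5]=441 → r--
[0,4] |-4|<=|18| out[4]=324 → r--
[0,3] |-4|<=|13| out[3]=169 → r--
[0,2] |-4|<=|8| out[2]=64 → r--
[0,1] |-4|<=|5| out[1]=25 → r--

r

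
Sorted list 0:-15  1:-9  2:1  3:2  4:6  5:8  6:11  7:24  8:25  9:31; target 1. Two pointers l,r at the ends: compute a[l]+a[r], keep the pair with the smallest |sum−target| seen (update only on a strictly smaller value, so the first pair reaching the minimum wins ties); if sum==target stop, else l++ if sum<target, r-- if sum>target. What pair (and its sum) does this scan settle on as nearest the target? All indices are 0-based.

pair (-9, 11) with sum 2 (|Δ|=1)

[0,9] -15+31=16 d=15 * → r--
[0,8] -15+25=10 d=9 * → r--
[0,7] -15+24=9 d=8 * → r--
[0,6] -15+11=-4 d=5 * → l++
[1,6] -9+11=2 d=1 * → r--
[1,5] -9+8=-1 d=2 → l++
[2,5] 1+8=9 d=8 → r--
[2,4] 1+6=7 d=6 → r--
[2,3] 1+2=3 d=2 → r--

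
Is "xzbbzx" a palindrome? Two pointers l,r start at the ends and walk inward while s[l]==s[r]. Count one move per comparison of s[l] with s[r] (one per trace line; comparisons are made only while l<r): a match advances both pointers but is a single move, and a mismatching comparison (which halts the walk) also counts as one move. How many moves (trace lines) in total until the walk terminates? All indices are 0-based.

3 moves

l=0 r=5: 'x'=='x', l++,r--
l=1 r=4: 'z'=='z', l++,r--
l=2 r=3: 'b'=='b', l++,r--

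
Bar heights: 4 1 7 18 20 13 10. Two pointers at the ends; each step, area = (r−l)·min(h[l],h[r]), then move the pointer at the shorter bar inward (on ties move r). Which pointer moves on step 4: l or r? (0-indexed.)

l=0 r=6: min(4,10)*6=24 best=24 *, l++
l=1 r=6: min(1,10)*5=5 best=24, l++
l=2 r=6: min(7,10)*4=28 best=28 *, l++
l=3 r=6: min(18,10)*3=30 best=30 *, r--

r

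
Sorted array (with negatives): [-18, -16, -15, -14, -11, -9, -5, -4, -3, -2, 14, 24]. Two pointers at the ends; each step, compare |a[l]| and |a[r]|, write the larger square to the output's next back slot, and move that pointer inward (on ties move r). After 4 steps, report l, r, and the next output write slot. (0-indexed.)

l=0 r=11: |-18|<=|24| out[11]=576, r--
l=0 r=10: |-18|>|14| out[10]=324, l++
l=1 r=10: |-16|>|14| out[9]=256, l++
l=2 r=10: |-15|>|14| out[8]=225, l++

l=3, r=10, next write slot=7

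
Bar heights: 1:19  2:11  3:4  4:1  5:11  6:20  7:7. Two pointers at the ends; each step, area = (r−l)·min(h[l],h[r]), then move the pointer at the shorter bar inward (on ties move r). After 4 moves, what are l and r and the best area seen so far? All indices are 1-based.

l=4, r=6, best area=95

l=1 r=7: min(19,7)*6=42 best=42 *, r--
l=1 r=6: min(19,20)*5=95 best=95 *, l++
l=2 r=6: min(11,20)*4=44 best=95, l++
l=3 r=6: min(4,20)*3=12 best=95, l++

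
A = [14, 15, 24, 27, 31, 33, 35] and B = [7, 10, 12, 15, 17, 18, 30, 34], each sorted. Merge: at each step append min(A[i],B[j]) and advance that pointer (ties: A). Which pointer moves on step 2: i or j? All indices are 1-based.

i=1 j=1: A[i]=14>B[j]=7 take 7, j++
i=1 j=2: A[i]=14>B[j]=10 take 10, j++

j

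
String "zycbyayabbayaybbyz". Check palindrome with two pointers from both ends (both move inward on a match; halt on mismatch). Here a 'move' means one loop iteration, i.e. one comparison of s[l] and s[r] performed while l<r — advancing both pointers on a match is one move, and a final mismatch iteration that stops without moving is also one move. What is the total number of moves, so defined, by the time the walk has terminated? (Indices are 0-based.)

l=0 r=17: 'z'=='z', l++,r--
l=1 r=16: 'y'=='y', l++,r--
l=2 r=15: 'c'!='b', stop

3 moves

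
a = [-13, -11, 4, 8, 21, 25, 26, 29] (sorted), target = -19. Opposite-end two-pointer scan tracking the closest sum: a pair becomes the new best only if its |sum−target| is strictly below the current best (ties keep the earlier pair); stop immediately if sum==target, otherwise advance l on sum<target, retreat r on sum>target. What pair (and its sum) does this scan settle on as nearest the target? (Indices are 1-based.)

pair (-13, -11) with sum -24 (|Δ|=5)

[1,8] -13+29=16 d=35 * → r--
[1,7] -13+26=13 d=32 * → r--
[1,6] -13+25=12 d=31 * → r--
[1,5] -13+21=8 d=27 * → r--
[1,4] -13+8=-5 d=14 * → r--
[1,3] -13+4=-9 d=10 * → r--
[1,2] -13+-11=-24 d=5 * → l++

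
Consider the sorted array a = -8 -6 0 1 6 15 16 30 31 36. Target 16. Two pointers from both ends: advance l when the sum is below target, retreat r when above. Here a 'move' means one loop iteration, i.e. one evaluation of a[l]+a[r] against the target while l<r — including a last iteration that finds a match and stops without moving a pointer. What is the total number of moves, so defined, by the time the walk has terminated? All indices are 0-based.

6 moves

[0,9] -8+36=28 >16 → r--
[0,8] -8+31=23 >16 → r--
[0,7] -8+30=22 >16 → r--
[0,6] -8+16=8 <16 → l++
[1,6] -6+16=10 <16 → l++
[2,6] 0+16=16 → found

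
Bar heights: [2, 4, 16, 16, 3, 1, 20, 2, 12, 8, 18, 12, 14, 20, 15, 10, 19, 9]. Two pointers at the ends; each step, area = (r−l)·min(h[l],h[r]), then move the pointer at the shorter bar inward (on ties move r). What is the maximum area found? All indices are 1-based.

l=1 r=18: min(2,9)*17=34 best=34 *, l++
l=2 r=18: min(4,9)*16=64 best=64 *, l++
l=3 r=18: min(16,9)*15=135 best=135 *, r--
l=3 r=17: min(16,19)*14=224 best=224 *, l++
l=4 r=17: min(16,19)*13=208 best=224, l++
l=5 r=17: min(3,19)*12=36 best=224, l++
l=6 r=17: min(1,19)*11=11 best=224, l++
l=7 r=17: min(20,19)*10=190 best=224, r--
l=7 r=16: min(20,10)*9=90 best=224, r--
l=7 r=15: min(20,15)*8=120 best=224, r--
l=7 r=14: min(20,20)*7=140 best=224, r--
l=7 r=13: min(20,14)*6=84 best=224, r--
l=7 r=12: min(20,12)*5=60 best=224, r--
l=7 r=11: min(20,18)*4=72 best=224, r--
l=7 r=10: min(20,8)*3=24 best=224, r--
l=7 r=9: min(20,12)*2=24 best=224, r--
l=7 r=8: min(20,2)*1=2 best=224, r--

max area = 224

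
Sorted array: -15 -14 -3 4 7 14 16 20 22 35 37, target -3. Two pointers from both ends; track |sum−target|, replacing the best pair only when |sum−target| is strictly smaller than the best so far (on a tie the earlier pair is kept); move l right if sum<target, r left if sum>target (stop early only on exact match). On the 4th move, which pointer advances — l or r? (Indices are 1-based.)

r

l=1 r=11: -15+37=22 d=25 *, r--
l=1 r=10: -15+35=20 d=23 *, r--
l=1 r=9: -15+22=7 d=10 *, r--
l=1 r=8: -15+20=5 d=8 *, r--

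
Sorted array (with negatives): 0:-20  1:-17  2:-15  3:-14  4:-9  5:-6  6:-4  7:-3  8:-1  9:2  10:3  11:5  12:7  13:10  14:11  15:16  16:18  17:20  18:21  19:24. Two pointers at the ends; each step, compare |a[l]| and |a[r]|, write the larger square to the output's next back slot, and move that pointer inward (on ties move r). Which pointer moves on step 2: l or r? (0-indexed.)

r

[0,19] |-20|<=|24| out[19]=576 → r--
[0,18] |-20|<=|21| out[18]=441 → r--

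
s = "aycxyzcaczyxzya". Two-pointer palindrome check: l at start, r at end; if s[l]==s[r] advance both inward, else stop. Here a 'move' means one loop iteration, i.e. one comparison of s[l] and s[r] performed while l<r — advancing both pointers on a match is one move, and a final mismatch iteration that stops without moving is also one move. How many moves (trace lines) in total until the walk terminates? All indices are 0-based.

3 moves

[0,14] 'a'=='a' → l++,r--
[1,13] 'y'=='y' → l++,r--
[2,12] 'c'!='z' → stop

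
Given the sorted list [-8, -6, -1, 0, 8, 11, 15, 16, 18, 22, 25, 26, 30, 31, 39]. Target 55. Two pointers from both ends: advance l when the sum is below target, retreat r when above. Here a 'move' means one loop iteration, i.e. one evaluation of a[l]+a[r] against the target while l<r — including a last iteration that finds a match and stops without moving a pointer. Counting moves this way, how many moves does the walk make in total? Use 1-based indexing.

l=1 r=15: -8+39=31 <55, l++
l=2 r=15: -6+39=33 <55, l++
l=3 r=15: -1+39=38 <55, l++
l=4 r=15: 0+39=39 <55, l++
l=5 r=15: 8+39=47 <55, l++
l=6 r=15: 11+39=50 <55, l++
l=7 r=15: 15+39=54 <55, l++
l=8 r=15: 16+39=55, found

8 moves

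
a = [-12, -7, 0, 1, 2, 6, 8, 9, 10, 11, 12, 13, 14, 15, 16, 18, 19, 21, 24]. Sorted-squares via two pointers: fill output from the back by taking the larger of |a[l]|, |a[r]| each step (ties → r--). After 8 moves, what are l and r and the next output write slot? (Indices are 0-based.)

l=0, r=10, next write slot=10

l=0 r=18: |-12|<=|24| out[18]=576, r--
l=0 r=17: |-12|<=|21| out[17]=441, r--
l=0 r=16: |-12|<=|19| out[16]=361, r--
l=0 r=15: |-12|<=|18| out[15]=324, r--
l=0 r=14: |-12|<=|16| out[14]=256, r--
l=0 r=13: |-12|<=|15| out[13]=225, r--
l=0 r=12: |-12|<=|14| out[12]=196, r--
l=0 r=11: |-12|<=|13| out[11]=169, r--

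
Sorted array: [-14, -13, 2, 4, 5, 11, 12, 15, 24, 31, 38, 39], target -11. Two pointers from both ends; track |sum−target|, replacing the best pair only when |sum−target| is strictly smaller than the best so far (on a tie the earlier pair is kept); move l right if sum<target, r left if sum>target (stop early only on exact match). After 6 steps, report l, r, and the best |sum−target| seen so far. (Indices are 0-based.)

l=0 r=11: -14+39=25 d=36 *, r--
l=0 r=10: -14+38=24 d=35 *, r--
l=0 r=9: -14+31=17 d=28 *, r--
l=0 r=8: -14+24=10 d=21 *, r--
l=0 r=7: -14+15=1 d=12 *, r--
l=0 r=6: -14+12=-2 d=9 *, r--

l=0, r=5, best |Δ|=9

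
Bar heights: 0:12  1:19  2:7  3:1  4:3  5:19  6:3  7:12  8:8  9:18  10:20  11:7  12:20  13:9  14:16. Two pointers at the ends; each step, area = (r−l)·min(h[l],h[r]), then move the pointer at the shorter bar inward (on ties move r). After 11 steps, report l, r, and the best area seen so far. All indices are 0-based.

l=9, r=12, best area=209

[0,14] min(12,16)*14=168 best=168 * → l++
[1,14] min(19,16)*13=208 best=208 * → r--
[1,13] min(19,9)*12=108 best=208 → r--
[1,12] min(19,20)*11=209 best=209 * → l++
[2,12] min(7,20)*10=70 best=209 → l++
[3,12] min(1,20)*9=9 best=209 → l++
[4,12] min(3,20)*8=24 best=209 → l++
[5,12] min(19,20)*7=133 best=209 → l++
[6,12] min(3,20)*6=18 best=209 → l++
[7,12] min(12,20)*5=60 best=209 → l++
[8,12] min(8,20)*4=32 best=209 → l++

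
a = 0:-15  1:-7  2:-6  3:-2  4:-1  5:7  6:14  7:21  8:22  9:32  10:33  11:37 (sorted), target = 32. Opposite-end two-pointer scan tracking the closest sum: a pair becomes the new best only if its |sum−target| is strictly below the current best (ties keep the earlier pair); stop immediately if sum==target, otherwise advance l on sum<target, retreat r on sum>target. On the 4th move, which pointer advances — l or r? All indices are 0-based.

r

[0,11] -15+37=22 d=10 * → l++
[1,11] -7+37=30 d=2 * → l++
[2,11] -6+37=31 d=1 * → l++
[3,11] -2+37=35 d=3 → r--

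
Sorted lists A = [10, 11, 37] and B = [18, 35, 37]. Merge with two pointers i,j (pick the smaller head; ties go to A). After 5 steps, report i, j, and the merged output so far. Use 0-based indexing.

[i=0,j=0] A[i]=10<=B[j]=18 take 10 → i++
[i=1,j=0] A[i]=11<=B[j]=18 take 11 → i++
[i=2,j=0] A[i]=37>B[j]=18 take 18 → j++
[i=2,j=1] A[i]=37>B[j]=35 take 35 → j++
[i=2,j=2] A[i]=37<=B[j]=37 take 37 → i++

i=3, j=2, merged so far=[10, 11, 18, 35, 37]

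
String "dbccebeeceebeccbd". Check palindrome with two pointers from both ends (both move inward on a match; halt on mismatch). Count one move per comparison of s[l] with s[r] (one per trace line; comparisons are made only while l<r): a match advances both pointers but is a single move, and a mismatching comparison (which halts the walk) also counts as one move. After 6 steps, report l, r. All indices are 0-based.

[0,16] 'd'=='d' → l++,r--
[1,15] 'b'=='b' → l++,r--
[2,14] 'c'=='c' → l++,r--
[3,13] 'c'=='c' → l++,r--
[4,12] 'e'=='e' → l++,r--
[5,11] 'b'=='b' → l++,r--

l=6, r=10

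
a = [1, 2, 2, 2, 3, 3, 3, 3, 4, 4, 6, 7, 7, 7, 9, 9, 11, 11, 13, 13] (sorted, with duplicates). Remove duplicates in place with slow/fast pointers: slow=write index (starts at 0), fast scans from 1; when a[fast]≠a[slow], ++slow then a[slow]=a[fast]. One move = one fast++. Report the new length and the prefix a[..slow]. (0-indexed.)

slow=0 fast=1: a[fast]=2≠a[slow]=1 write a[1]=2, slow++,fast++
slow=1 fast=2: a[fast]=2=a[slow] dup, fast++
slow=1 fast=3: a[fast]=2=a[slow] dup, fast++
slow=1 fast=4: a[fast]=3≠a[slow]=2 write a[2]=3, slow++,fast++
slow=2 fast=5: a[fast]=3=a[slow] dup, fast++
slow=2 fast=6: a[fast]=3=a[slow] dup, fast++
slow=2 fast=7: a[fast]=3=a[slow] dup, fast++
slow=2 fast=8: a[fast]=4≠a[slow]=3 write a[3]=4, slow++,fast++
slow=3 fast=9: a[fast]=4=a[slow] dup, fast++
slow=3 fast=10: a[fast]=6≠a[slow]=4 write a[4]=6, slow++,fast++
slow=4 fast=11: a[fast]=7≠a[slow]=6 write a[5]=7, slow++,fast++
slow=5 fast=12: a[fast]=7=a[slow] dup, fast++
slow=5 fast=13: a[fast]=7=a[slow] dup, fast++
slow=5 fast=14: a[fast]=9≠a[slow]=7 write a[6]=9, slow++,fast++
slow=6 fast=15: a[fast]=9=a[slow] dup, fast++
slow=6 fast=16: a[fast]=11≠a[slow]=9 write a[7]=11, slow++,fast++
slow=7 fast=17: a[fast]=11=a[slow] dup, fast++
slow=7 fast=18: a[fast]=13≠a[slow]=11 write a[8]=13, slow++,fast++
slow=8 fast=19: a[fast]=13=a[slow] dup, fast++

length 9; prefix = [1, 2, 3, 4, 6, 7, 9, 11, 13]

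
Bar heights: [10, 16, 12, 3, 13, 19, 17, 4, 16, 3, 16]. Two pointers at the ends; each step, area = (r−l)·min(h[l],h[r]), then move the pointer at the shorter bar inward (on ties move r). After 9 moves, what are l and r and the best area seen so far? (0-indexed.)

l=0 r=10: min(10,16)*10=100 best=100 *, l++
l=1 r=10: min(16,16)*9=144 best=144 *, r--
l=1 r=9: min(16,3)*8=24 best=144, r--
l=1 r=8: min(16,16)*7=112 best=144, r--
l=1 r=7: min(16,4)*6=24 best=144, r--
l=1 r=6: min(16,17)*5=80 best=144, l++
l=2 r=6: min(12,17)*4=48 best=144, l++
l=3 r=6: min(3,17)*3=9 best=144, l++
l=4 r=6: min(13,17)*2=26 best=144, l++

l=5, r=6, best area=144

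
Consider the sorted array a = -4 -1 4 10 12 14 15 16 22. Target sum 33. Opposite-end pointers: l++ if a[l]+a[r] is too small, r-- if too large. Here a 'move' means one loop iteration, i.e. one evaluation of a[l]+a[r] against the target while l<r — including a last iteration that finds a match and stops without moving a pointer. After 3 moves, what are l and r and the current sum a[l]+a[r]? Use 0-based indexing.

[0,8] -4+22=18 <33 → l++
[1,8] -1+22=21 <33 → l++
[2,8] 4+22=26 <33 → l++

l=3, r=8, sum=32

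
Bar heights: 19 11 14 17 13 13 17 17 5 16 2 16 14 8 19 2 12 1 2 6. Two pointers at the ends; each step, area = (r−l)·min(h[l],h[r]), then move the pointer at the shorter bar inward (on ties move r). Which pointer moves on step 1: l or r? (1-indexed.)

r

l=1 r=20: min(19,6)*19=114 best=114 *, r--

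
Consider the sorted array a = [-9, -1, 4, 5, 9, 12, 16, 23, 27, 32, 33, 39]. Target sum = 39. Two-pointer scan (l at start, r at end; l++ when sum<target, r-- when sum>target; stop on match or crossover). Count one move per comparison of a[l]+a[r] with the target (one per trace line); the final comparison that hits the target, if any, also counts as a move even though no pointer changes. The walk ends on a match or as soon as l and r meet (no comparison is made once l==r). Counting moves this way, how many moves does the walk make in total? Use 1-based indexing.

9 moves

l=1 r=12: -9+39=30 <39, l++
l=2 r=12: -1+39=38 <39, l++
l=3 r=12: 4+39=43 >39, r--
l=3 r=11: 4+33=37 <39, l++
l=4 r=11: 5+33=38 <39, l++
l=5 r=11: 9+33=42 >39, r--
l=5 r=10: 9+32=41 >39, r--
l=5 r=9: 9+27=36 <39, l++
l=6 r=9: 12+27=39, found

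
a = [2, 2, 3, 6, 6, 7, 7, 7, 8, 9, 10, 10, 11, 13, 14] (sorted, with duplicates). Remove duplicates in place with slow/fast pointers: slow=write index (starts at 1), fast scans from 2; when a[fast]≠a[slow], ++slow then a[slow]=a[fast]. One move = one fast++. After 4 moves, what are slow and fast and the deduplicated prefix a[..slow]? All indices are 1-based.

slow=3, fast=6, prefix=[2, 3, 6]

slow=1 fast=2: a[fast]=2=a[slow] dup, fast++
slow=1 fast=3: a[fast]=3≠a[slow]=2 write a[2]=3, slow++,fast++
slow=2 fast=4: a[fast]=6≠a[slow]=3 write a[3]=6, slow++,fast++
slow=3 fast=5: a[fast]=6=a[slow] dup, fast++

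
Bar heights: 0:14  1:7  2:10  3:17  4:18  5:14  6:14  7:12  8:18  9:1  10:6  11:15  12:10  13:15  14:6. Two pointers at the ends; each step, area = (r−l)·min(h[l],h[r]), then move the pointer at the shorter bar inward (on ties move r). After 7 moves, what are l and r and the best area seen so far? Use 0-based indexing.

l=3, r=10, best area=182

[0,14] min(14,6)*14=84 best=84 * → r--
[0,13] min(14,15)*13=182 best=182 * → l++
[1,13] min(7,15)*12=84 best=182 → l++
[2,13] min(10,15)*11=110 best=182 → l++
[3,13] min(17,15)*10=150 best=182 → r--
[3,12] min(17,10)*9=90 best=182 → r--
[3,11] min(17,15)*8=120 best=182 → r--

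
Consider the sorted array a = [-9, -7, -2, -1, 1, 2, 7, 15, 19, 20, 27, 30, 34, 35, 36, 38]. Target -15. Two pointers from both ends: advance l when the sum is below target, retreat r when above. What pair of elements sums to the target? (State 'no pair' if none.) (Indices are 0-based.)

no pair

l=0 r=15: -9+38=29 >-15, r--
l=0 r=14: -9+36=27 >-15, r--
l=0 r=13: -9+35=26 >-15, r--
l=0 r=12: -9+34=25 >-15, r--
l=0 r=11: -9+30=21 >-15, r--
l=0 r=10: -9+27=18 >-15, r--
l=0 r=9: -9+20=11 >-15, r--
l=0 r=8: -9+19=10 >-15, r--
l=0 r=7: -9+15=6 >-15, r--
l=0 r=6: -9+7=-2 >-15, r--
l=0 r=5: -9+2=-7 >-15, r--
l=0 r=4: -9+1=-8 >-15, r--
l=0 r=3: -9+-1=-10 >-15, r--
l=0 r=2: -9+-2=-11 >-15, r--
l=0 r=1: -9+-7=-16 <-15, l++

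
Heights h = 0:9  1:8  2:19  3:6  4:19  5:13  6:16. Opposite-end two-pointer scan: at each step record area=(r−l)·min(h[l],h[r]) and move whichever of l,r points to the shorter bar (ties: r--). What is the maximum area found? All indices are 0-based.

max area = 64

l=0 r=6: min(9,16)*6=54 best=54 *, l++
l=1 r=6: min(8,16)*5=40 best=54, l++
l=2 r=6: min(19,16)*4=64 best=64 *, r--
l=2 r=5: min(19,13)*3=39 best=64, r--
l=2 r=4: min(19,19)*2=38 best=64, r--
l=2 r=3: min(19,6)*1=6 best=64, r--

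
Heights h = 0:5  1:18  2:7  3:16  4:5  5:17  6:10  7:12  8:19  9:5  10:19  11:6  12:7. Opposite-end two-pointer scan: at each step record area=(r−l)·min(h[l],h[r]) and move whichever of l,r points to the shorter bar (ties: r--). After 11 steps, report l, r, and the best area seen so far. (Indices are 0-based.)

l=8, r=9, best area=162

[0,12] min(5,7)*12=60 best=60 * → l++
[1,12] min(18,7)*11=77 best=77 * → r--
[1,11] min(18,6)*10=60 best=77 → r--
[1,10] min(18,19)*9=162 best=162 * → l++
[2,10] min(7,19)*8=56 best=162 → l++
[3,10] min(16,19)*7=112 best=162 → l++
[4,10] min(5,19)*6=30 best=162 → l++
[5,10] min(17,19)*5=85 best=162 → l++
[6,10] min(10,19)*4=40 best=162 → l++
[7,10] min(12,19)*3=36 best=162 → l++
[8,10] min(19,19)*2=38 best=162 → r--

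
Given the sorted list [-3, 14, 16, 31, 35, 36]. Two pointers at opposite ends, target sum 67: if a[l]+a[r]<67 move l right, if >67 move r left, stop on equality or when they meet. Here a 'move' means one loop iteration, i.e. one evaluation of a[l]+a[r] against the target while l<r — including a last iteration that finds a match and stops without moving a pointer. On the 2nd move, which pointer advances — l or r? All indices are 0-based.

l=0 r=5: -3+36=33 <67, l++
l=1 r=5: 14+36=50 <67, l++

l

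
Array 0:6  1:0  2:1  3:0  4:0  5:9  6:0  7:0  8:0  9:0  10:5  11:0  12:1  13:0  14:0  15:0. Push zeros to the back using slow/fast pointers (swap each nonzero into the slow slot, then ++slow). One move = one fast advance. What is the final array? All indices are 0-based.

[6, 1, 9, 5, 1, 0, 0, 0, 0, 0, 0, 0, 0, 0, 0, 0]

slow=0 fast=0: a[fast]=6≠0 swap→a[0]=6, slow++,fast++
slow=1 fast=1: a[fast]=0, fast++
slow=1 fast=2: a[fast]=1≠0 swap→a[1]=1, slow++,fast++
slow=2 fast=3: a[fast]=0, fast++
slow=2 fast=4: a[fast]=0, fast++
slow=2 fast=5: a[fast]=9≠0 swap→a[2]=9, slow++,fast++
slow=3 fast=6: a[fast]=0, fast++
slow=3 fast=7: a[fast]=0, fast++
slow=3 fast=8: a[fast]=0, fast++
slow=3 fast=9: a[fast]=0, fast++
slow=3 fast=10: a[fast]=5≠0 swap→a[3]=5, slow++,fast++
slow=4 fast=11: a[fast]=0, fast++
slow=4 fast=12: a[fast]=1≠0 swap→a[4]=1, slow++,fast++
slow=5 fast=13: a[fast]=0, fast++
slow=5 fast=14: a[fast]=0, fast++
slow=5 fast=15: a[fast]=0, fast++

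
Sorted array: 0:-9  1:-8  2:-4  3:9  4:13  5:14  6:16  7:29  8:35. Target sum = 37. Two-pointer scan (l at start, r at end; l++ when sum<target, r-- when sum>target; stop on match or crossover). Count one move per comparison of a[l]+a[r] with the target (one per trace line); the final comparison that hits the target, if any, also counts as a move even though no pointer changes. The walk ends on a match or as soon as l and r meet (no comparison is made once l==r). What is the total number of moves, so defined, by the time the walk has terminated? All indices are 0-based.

l=0 r=8: -9+35=26 <37, l++
l=1 r=8: -8+35=27 <37, l++
l=2 r=8: -4+35=31 <37, l++
l=3 r=8: 9+35=44 >37, r--
l=3 r=7: 9+29=38 >37, r--
l=3 r=6: 9+16=25 <37, l++
l=4 r=6: 13+16=29 <37, l++
l=5 r=6: 14+16=30 <37, l++

8 moves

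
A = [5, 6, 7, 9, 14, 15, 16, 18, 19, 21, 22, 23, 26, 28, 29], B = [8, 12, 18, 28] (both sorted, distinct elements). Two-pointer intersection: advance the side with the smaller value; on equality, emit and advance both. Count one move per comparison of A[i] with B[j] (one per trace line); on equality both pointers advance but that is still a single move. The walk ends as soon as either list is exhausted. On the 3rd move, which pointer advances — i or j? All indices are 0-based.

i

[i=0,j=0] 5<8 → i++
[i=1,j=0] 6<8 → i++
[i=2,j=0] 7<8 → i++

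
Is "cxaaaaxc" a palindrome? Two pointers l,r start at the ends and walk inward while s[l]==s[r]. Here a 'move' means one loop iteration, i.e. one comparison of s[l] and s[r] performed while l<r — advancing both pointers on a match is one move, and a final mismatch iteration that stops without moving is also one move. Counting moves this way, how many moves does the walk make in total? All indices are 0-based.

l=0 r=7: 'c'=='c', l++,r--
l=1 r=6: 'x'=='x', l++,r--
l=2 r=5: 'a'=='a', l++,r--
l=3 r=4: 'a'=='a', l++,r--

4 moves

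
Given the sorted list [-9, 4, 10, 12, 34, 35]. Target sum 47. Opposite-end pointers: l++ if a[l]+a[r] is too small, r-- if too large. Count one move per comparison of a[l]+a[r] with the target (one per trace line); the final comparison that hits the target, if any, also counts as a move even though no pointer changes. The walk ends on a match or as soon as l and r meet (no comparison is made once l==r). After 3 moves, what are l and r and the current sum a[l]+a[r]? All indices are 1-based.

l=4, r=6, sum=47

[1,6] -9+35=26 <47 → l++
[2,6] 4+35=39 <47 → l++
[3,6] 10+35=45 <47 → l++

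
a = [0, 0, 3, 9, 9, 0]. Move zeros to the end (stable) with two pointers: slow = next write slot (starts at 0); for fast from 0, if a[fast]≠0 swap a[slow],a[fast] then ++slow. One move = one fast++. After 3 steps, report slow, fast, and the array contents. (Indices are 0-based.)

slow=1, fast=3, a=[3, 0, 0, 9, 9, 0]

(s=0,f=0) a[fast]=0 → fast++
(s=0,f=1) a[fast]=0 → fast++
(s=0,f=2) a[fast]=3≠0 swap→a[0]=3 → slow++,fast++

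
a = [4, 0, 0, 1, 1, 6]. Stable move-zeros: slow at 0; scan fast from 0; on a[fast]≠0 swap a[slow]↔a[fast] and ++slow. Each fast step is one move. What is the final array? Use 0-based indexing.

[4, 1, 1, 6, 0, 0]

slow=0 fast=0: a[fast]=4≠0 swap→a[0]=4, slow++,fast++
slow=1 fast=1: a[fast]=0, fast++
slow=1 fast=2: a[fast]=0, fast++
slow=1 fast=3: a[fast]=1≠0 swap→a[1]=1, slow++,fast++
slow=2 fast=4: a[fast]=1≠0 swap→a[2]=1, slow++,fast++
slow=3 fast=5: a[fast]=6≠0 swap→a[3]=6, slow++,fast++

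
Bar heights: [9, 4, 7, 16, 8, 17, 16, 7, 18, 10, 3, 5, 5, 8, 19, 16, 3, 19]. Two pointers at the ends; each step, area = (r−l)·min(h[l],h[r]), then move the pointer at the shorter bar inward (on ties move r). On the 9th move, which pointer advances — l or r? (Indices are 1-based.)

l

l=1 r=18: min(9,19)*17=153 best=153 *, l++
l=2 r=18: min(4,19)*16=64 best=153, l++
l=3 r=18: min(7,19)*15=105 best=153, l++
l=4 r=18: min(16,19)*14=224 best=224 *, l++
l=5 r=18: min(8,19)*13=104 best=224, l++
l=6 r=18: min(17,19)*12=204 best=224, l++
l=7 r=18: min(16,19)*11=176 best=224, l++
l=8 r=18: min(7,19)*10=70 best=224, l++
l=9 r=18: min(18,19)*9=162 best=224, l++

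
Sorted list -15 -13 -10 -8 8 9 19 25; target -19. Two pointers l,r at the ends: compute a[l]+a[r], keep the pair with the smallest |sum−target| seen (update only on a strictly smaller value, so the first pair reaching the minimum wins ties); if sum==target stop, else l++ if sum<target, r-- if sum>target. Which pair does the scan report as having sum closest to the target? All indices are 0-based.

[0,7] -15+25=10 d=29 * → r--
[0,6] -15+19=4 d=23 * → r--
[0,5] -15+9=-6 d=13 * → r--
[0,4] -15+8=-7 d=12 * → r--
[0,3] -15+-8=-23 d=4 * → l++
[1,3] -13+-8=-21 d=2 * → l++
[2,3] -10+-8=-18 d=1 * → r--

pair (-10, -8) with sum -18 (|Δ|=1)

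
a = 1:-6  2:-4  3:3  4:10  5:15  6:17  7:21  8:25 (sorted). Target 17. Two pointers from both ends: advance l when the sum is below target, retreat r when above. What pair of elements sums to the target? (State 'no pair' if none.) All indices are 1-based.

[1,8] -6+25=19 >17 → r--
[1,7] -6+21=15 <17 → l++
[2,7] -4+21=17 → found

(-4, 21)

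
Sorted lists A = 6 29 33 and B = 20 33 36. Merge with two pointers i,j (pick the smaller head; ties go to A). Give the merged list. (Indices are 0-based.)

[i=0,j=0] A[i]=6<=B[j]=20 take 6 → i++
[i=1,j=0] A[i]=29>B[j]=20 take 20 → j++
[i=1,j=1] A[i]=29<=B[j]=33 take 29 → i++
[i=2,j=1] A[i]=33<=B[j]=33 take 33 → i++
[i=3,j=1] A done, take B[j]=33 → j++
[i=3,j=2] A done, take B[j]=36 → j++

[6, 20, 29, 33, 33, 36]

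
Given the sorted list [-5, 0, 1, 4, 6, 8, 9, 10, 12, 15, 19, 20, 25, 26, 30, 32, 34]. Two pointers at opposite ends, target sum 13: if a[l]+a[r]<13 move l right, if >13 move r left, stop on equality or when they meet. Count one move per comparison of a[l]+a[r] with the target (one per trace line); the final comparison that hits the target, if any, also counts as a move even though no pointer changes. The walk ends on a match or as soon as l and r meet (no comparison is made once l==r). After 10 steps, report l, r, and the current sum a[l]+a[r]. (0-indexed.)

l=2, r=8, sum=13

[0,16] -5+34=29 >13 → r--
[0,15] -5+32=27 >13 → r--
[0,14] -5+30=25 >13 → r--
[0,13] -5+26=21 >13 → r--
[0,12] -5+25=20 >13 → r--
[0,11] -5+20=15 >13 → r--
[0,10] -5+19=14 >13 → r--
[0,9] -5+15=10 <13 → l++
[1,9] 0+15=15 >13 → r--
[1,8] 0+12=12 <13 → l++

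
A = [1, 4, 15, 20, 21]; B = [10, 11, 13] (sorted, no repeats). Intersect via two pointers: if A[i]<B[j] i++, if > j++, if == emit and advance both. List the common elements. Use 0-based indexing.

[i=0,j=0] 1<10 → i++
[i=1,j=0] 4<10 → i++
[i=2,j=0] 15>10 → j++
[i=2,j=1] 15>11 → j++
[i=2,j=2] 15>13 → j++

intersection = []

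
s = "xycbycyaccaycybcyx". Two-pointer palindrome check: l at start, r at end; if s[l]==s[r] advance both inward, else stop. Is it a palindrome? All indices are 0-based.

[0,17] 'x'=='x' → l++,r--
[1,16] 'y'=='y' → l++,r--
[2,15] 'c'=='c' → l++,r--
[3,14] 'b'=='b' → l++,r--
[4,13] 'y'=='y' → l++,r--
[5,12] 'c'=='c' → l++,r--
[6,11] 'y'=='y' → l++,r--
[7,10] 'a'=='a' → l++,r--
[8,9] 'c'=='c' → l++,r--

palindrome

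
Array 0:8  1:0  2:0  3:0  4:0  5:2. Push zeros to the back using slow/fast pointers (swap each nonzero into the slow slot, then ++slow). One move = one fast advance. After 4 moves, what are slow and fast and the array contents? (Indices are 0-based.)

slow=1, fast=4, a=[8, 0, 0, 0, 0, 2]

slow=0 fast=0: a[fast]=8≠0 swap→a[0]=8, slow++,fast++
slow=1 fast=1: a[fast]=0, fast++
slow=1 fast=2: a[fast]=0, fast++
slow=1 fast=3: a[fast]=0, fast++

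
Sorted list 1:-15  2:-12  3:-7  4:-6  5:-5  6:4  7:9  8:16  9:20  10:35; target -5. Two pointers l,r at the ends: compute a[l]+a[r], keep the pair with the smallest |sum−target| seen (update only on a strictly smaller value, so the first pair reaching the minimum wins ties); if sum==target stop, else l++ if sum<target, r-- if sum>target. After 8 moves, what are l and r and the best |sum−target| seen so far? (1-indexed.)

l=4, r=5, best |Δ|=1

l=1 r=10: -15+35=20 d=25 *, r--
l=1 r=9: -15+20=5 d=10 *, r--
l=1 r=8: -15+16=1 d=6 *, r--
l=1 r=7: -15+9=-6 d=1 *, l++
l=2 r=7: -12+9=-3 d=2, r--
l=2 r=6: -12+4=-8 d=3, l++
l=3 r=6: -7+4=-3 d=2, r--
l=3 r=5: -7+-5=-12 d=7, l++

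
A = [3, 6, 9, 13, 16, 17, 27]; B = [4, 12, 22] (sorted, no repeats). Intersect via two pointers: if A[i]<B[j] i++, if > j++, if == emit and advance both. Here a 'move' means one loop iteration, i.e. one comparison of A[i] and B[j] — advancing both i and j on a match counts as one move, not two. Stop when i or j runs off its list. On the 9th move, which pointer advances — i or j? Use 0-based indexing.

j

i=0 j=0: 3<4, i++
i=1 j=0: 6>4, j++
i=1 j=1: 6<12, i++
i=2 j=1: 9<12, i++
i=3 j=1: 13>12, j++
i=3 j=2: 13<22, i++
i=4 j=2: 16<22, i++
i=5 j=2: 17<22, i++
i=6 j=2: 27>22, j++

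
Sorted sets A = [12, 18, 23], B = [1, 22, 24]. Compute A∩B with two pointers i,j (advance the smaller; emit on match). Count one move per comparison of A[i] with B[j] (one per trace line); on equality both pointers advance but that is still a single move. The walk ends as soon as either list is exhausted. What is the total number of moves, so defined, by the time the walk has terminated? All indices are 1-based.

5 moves

i=1 j=1: 12>1, j++
i=1 j=2: 12<22, i++
i=2 j=2: 18<22, i++
i=3 j=2: 23>22, j++
i=3 j=3: 23<24, i++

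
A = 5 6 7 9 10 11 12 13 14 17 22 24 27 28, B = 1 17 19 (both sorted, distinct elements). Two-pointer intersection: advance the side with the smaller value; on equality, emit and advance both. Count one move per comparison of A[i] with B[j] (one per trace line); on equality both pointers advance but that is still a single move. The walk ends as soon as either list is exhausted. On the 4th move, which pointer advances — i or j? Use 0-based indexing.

i

[i=0,j=0] 5>1 → j++
[i=0,j=1] 5<17 → i++
[i=1,j=1] 6<17 → i++
[i=2,j=1] 7<17 → i++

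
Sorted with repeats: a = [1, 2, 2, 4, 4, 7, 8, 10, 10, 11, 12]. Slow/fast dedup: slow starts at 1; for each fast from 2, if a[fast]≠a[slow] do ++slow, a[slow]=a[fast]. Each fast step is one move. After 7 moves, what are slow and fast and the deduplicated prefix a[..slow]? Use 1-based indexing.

(s=1,f=2) a[fast]=2≠a[slow]=1 write a[2]=2 → slow++,fast++
(s=2,f=3) a[fast]=2=a[slow] dup → fast++
(s=2,f=4) a[fast]=4≠a[slow]=2 write a[3]=4 → slow++,fast++
(s=3,f=5) a[fast]=4=a[slow] dup → fast++
(s=3,f=6) a[fast]=7≠a[slow]=4 write a[4]=7 → slow++,fast++
(s=4,f=7) a[fast]=8≠a[slow]=7 write a[5]=8 → slow++,fast++
(s=5,f=8) a[fast]=10≠a[slow]=8 write a[6]=10 → slow++,fast++

slow=6, fast=9, prefix=[1, 2, 4, 7, 8, 10]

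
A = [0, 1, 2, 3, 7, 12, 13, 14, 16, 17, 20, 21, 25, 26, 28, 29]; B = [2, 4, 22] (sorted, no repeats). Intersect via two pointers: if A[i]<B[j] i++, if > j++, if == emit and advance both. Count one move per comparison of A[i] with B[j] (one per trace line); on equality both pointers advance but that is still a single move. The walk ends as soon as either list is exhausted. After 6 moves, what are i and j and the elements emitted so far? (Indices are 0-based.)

i=0 j=0: 0<2, i++
i=1 j=0: 1<2, i++
i=2 j=0: 2==2 emit, i++,j++
i=3 j=1: 3<4, i++
i=4 j=1: 7>4, j++
i=4 j=2: 7<22, i++

i=5, j=2, emitted=[2]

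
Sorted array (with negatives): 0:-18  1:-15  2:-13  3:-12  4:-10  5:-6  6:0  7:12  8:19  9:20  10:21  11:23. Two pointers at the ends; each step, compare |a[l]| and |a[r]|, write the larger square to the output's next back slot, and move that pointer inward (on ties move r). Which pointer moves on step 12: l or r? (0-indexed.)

[0,11] |-18|<=|23| out[11]=529 → r--
[0,10] |-18|<=|21| out[10]=441 → r--
[0,9] |-18|<=|20| out[9]=400 → r--
[0,8] |-18|<=|19| out[8]=361 → r--
[0,7] |-18|>|12| out[7]=324 → l++
[1,7] |-15|>|12| out[6]=225 → l++
[2,7] |-13|>|12| out[5]=169 → l++
[3,7] |-12|<=|12| out[4]=144 → r--
[3,6] |-12|>|0| out[3]=144 → l++
[4,6] |-10|>|0| out[2]=100 → l++
[5,6] |-6|>|0| out[1]=36 → l++
[6,6] |0|<=|0| out[0]=0 → r--

r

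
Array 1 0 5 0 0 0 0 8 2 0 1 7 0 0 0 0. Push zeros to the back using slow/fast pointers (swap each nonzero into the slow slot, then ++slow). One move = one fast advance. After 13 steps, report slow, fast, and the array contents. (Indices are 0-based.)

slow=0 fast=0: a[fast]=1≠0 swap→a[0]=1, slow++,fast++
slow=1 fast=1: a[fast]=0, fast++
slow=1 fast=2: a[fast]=5≠0 swap→a[1]=5, slow++,fast++
slow=2 fast=3: a[fast]=0, fast++
slow=2 fast=4: a[fast]=0, fast++
slow=2 fast=5: a[fast]=0, fast++
slow=2 fast=6: a[fast]=0, fast++
slow=2 fast=7: a[fast]=8≠0 swap→a[2]=8, slow++,fast++
slow=3 fast=8: a[fast]=2≠0 swap→a[3]=2, slow++,fast++
slow=4 fast=9: a[fast]=0, fast++
slow=4 fast=10: a[fast]=1≠0 swap→a[4]=1, slow++,fast++
slow=5 fast=11: a[fast]=7≠0 swap→a[5]=7, slow++,fast++
slow=6 fast=12: a[fast]=0, fast++

slow=6, fast=13, a=[1, 5, 8, 2, 1, 7, 0, 0, 0, 0, 0, 0, 0, 0, 0, 0]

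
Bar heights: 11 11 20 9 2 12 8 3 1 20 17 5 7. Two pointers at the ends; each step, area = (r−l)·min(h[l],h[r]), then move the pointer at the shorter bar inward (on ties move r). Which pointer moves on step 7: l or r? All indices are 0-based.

r

[0,12] min(11,7)*12=84 best=84 * → r--
[0,11] min(11,5)*11=55 best=84 → r--
[0,10] min(11,17)*10=110 best=110 * → l++
[1,10] min(11,17)*9=99 best=110 → l++
[2,10] min(20,17)*8=136 best=136 * → r--
[2,9] min(20,20)*7=140 best=140 * → r--
[2,8] min(20,1)*6=6 best=140 → r--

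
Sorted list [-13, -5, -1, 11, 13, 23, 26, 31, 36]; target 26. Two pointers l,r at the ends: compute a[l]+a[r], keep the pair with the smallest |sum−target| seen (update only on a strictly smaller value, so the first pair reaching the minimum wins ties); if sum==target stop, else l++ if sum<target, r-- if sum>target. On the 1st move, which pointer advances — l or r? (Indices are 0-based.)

l

[0,8] -13+36=23 d=3 * → l++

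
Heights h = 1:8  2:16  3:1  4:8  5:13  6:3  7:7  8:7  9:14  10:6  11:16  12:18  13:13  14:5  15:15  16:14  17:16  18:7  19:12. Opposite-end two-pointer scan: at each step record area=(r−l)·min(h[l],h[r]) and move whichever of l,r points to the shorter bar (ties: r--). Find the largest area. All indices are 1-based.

max area = 240

[1,19] min(8,12)*18=144 best=144 * → l++
[2,19] min(16,12)*17=204 best=204 * → r--
[2,18] min(16,7)*16=112 best=204 → r--
[2,17] min(16,16)*15=240 best=240 * → r--
[2,16] min(16,14)*14=196 best=240 → r--
[2,15] min(16,15)*13=195 best=240 → r--
[2,14] min(16,5)*12=60 best=240 → r--
[2,13] min(16,13)*11=143 best=240 → r--
[2,12] min(16,18)*10=160 best=240 → l++
[3,12] min(1,18)*9=9 best=240 → l++
[4,12] min(8,18)*8=64 best=240 → l++
[5,12] min(13,18)*7=91 best=240 → l++
[6,12] min(3,18)*6=18 best=240 → l++
[7,12] min(7,18)*5=35 best=240 → l++
[8,12] min(7,18)*4=28 best=240 → l++
[9,12] min(14,18)*3=42 best=240 → l++
[10,12] min(6,18)*2=12 best=240 → l++
[11,12] min(16,18)*1=16 best=240 → l++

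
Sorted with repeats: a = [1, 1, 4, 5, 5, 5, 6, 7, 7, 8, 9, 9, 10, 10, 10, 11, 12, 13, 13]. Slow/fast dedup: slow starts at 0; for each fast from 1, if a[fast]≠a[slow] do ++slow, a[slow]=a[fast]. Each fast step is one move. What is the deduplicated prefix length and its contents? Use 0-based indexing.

length 11; prefix = [1, 4, 5, 6, 7, 8, 9, 10, 11, 12, 13]

slow=0 fast=1: a[fast]=1=a[slow] dup, fast++
slow=0 fast=2: a[fast]=4≠a[slow]=1 write a[1]=4, slow++,fast++
slow=1 fast=3: a[fast]=5≠a[slow]=4 write a[2]=5, slow++,fast++
slow=2 fast=4: a[fast]=5=a[slow] dup, fast++
slow=2 fast=5: a[fast]=5=a[slow] dup, fast++
slow=2 fast=6: a[fast]=6≠a[slow]=5 write a[3]=6, slow++,fast++
slow=3 fast=7: a[fast]=7≠a[slow]=6 write a[4]=7, slow++,fast++
slow=4 fast=8: a[fast]=7=a[slow] dup, fast++
slow=4 fast=9: a[fast]=8≠a[slow]=7 write a[5]=8, slow++,fast++
slow=5 fast=10: a[fast]=9≠a[slow]=8 write a[6]=9, slow++,fast++
slow=6 fast=11: a[fast]=9=a[slow] dup, fast++
slow=6 fast=12: a[fast]=10≠a[slow]=9 write a[7]=10, slow++,fast++
slow=7 fast=13: a[fast]=10=a[slow] dup, fast++
slow=7 fast=14: a[fast]=10=a[slow] dup, fast++
slow=7 fast=15: a[fast]=11≠a[slow]=10 write a[8]=11, slow++,fast++
slow=8 fast=16: a[fast]=12≠a[slow]=11 write a[9]=12, slow++,fast++
slow=9 fast=17: a[fast]=13≠a[slow]=12 write a[10]=13, slow++,fast++
slow=10 fast=18: a[fast]=13=a[slow] dup, fast++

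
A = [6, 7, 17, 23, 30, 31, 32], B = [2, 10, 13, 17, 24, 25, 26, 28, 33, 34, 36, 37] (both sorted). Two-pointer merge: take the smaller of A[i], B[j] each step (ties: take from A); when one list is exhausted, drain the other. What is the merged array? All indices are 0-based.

[i=0,j=0] A[i]=6>B[j]=2 take 2 → j++
[i=0,j=1] A[i]=6<=B[j]=10 take 6 → i++
[i=1,j=1] A[i]=7<=B[j]=10 take 7 → i++
[i=2,j=1] A[i]=17>B[j]=10 take 10 → j++
[i=2,j=2] A[i]=17>B[j]=13 take 13 → j++
[i=2,j=3] A[i]=17<=B[j]=17 take 17 → i++
[i=3,j=3] A[i]=23>B[j]=17 take 17 → j++
[i=3,j=4] A[i]=23<=B[j]=24 take 23 → i++
[i=4,j=4] A[i]=30>B[j]=24 take 24 → j++
[i=4,j=5] A[i]=30>B[j]=25 take 25 → j++
[i=4,j=6] A[i]=30>B[j]=26 take 26 → j++
[i=4,j=7] A[i]=30>B[j]=28 take 28 → j++
[i=4,j=8] A[i]=30<=B[j]=33 take 30 → i++
[i=5,j=8] A[i]=31<=B[j]=33 take 31 → i++
[i=6,j=8] A[i]=32<=B[j]=33 take 32 → i++
[i=7,j=8] A done, take B[j]=33 → j++
[i=7,j=9] A done, take B[j]=34 → j++
[i=7,j=10] A done, take B[j]=36 → j++
[i=7,j=11] A done, take B[j]=37 → j++

[2, 6, 7, 10, 13, 17, 17, 23, 24, 25, 26, 28, 30, 31, 32, 33, 34, 36, 37]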